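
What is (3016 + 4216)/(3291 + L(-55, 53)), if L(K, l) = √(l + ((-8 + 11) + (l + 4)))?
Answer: 2975064/1353821 - 904*√113/1353821 ≈ 2.1904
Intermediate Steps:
L(K, l) = √(7 + 2*l) (L(K, l) = √(l + (3 + (4 + l))) = √(l + (7 + l)) = √(7 + 2*l))
(3016 + 4216)/(3291 + L(-55, 53)) = (3016 + 4216)/(3291 + √(7 + 2*53)) = 7232/(3291 + √(7 + 106)) = 7232/(3291 + √113)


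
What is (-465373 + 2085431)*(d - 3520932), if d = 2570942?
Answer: -1539038899420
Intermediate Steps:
(-465373 + 2085431)*(d - 3520932) = (-465373 + 2085431)*(2570942 - 3520932) = 1620058*(-949990) = -1539038899420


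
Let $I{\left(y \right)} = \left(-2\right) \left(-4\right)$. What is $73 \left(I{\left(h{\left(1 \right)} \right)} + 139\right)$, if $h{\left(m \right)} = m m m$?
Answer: $10731$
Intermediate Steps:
$h{\left(m \right)} = m^{3}$ ($h{\left(m \right)} = m^{2} m = m^{3}$)
$I{\left(y \right)} = 8$
$73 \left(I{\left(h{\left(1 \right)} \right)} + 139\right) = 73 \left(8 + 139\right) = 73 \cdot 147 = 10731$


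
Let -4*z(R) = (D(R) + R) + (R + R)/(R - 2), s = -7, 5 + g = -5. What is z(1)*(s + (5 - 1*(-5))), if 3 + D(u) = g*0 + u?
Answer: 9/4 ≈ 2.2500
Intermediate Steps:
g = -10 (g = -5 - 5 = -10)
D(u) = -3 + u (D(u) = -3 + (-10*0 + u) = -3 + (0 + u) = -3 + u)
z(R) = ¾ - R/2 - R/(2*(-2 + R)) (z(R) = -(((-3 + R) + R) + (R + R)/(R - 2))/4 = -((-3 + 2*R) + (2*R)/(-2 + R))/4 = -((-3 + 2*R) + 2*R/(-2 + R))/4 = -(-3 + 2*R + 2*R/(-2 + R))/4 = ¾ - R/2 - R/(2*(-2 + R)))
z(1)*(s + (5 - 1*(-5))) = ((-6 - 2*1² + 5*1)/(4*(-2 + 1)))*(-7 + (5 - 1*(-5))) = ((¼)*(-6 - 2*1 + 5)/(-1))*(-7 + (5 + 5)) = ((¼)*(-1)*(-6 - 2 + 5))*(-7 + 10) = ((¼)*(-1)*(-3))*3 = (¾)*3 = 9/4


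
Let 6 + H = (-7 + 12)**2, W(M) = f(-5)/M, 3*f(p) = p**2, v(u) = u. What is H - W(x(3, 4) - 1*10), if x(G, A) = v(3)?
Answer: 424/21 ≈ 20.190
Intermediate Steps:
x(G, A) = 3
f(p) = p**2/3
W(M) = 25/(3*M) (W(M) = ((1/3)*(-5)**2)/M = ((1/3)*25)/M = 25/(3*M))
H = 19 (H = -6 + (-7 + 12)**2 = -6 + 5**2 = -6 + 25 = 19)
H - W(x(3, 4) - 1*10) = 19 - 25/(3*(3 - 1*10)) = 19 - 25/(3*(3 - 10)) = 19 - 25/(3*(-7)) = 19 - 25*(-1)/(3*7) = 19 - 1*(-25/21) = 19 + 25/21 = 424/21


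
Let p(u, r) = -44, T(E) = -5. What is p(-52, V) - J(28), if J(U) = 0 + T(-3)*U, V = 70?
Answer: 96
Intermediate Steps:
J(U) = -5*U (J(U) = 0 - 5*U = -5*U)
p(-52, V) - J(28) = -44 - (-5)*28 = -44 - 1*(-140) = -44 + 140 = 96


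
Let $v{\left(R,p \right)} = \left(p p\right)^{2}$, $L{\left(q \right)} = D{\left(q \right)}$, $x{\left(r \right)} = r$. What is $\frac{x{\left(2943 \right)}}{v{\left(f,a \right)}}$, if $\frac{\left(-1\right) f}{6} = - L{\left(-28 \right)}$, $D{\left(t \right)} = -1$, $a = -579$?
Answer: $\frac{109}{4162464003} \approx 2.6186 \cdot 10^{-8}$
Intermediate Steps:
$L{\left(q \right)} = -1$
$f = -6$ ($f = - 6 \left(\left(-1\right) \left(-1\right)\right) = \left(-6\right) 1 = -6$)
$v{\left(R,p \right)} = p^{4}$ ($v{\left(R,p \right)} = \left(p^{2}\right)^{2} = p^{4}$)
$\frac{x{\left(2943 \right)}}{v{\left(f,a \right)}} = \frac{2943}{\left(-579\right)^{4}} = \frac{2943}{112386528081} = 2943 \cdot \frac{1}{112386528081} = \frac{109}{4162464003}$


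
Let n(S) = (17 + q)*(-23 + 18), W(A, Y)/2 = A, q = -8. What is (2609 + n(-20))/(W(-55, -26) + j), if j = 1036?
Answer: 1282/463 ≈ 2.7689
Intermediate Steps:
W(A, Y) = 2*A
n(S) = -45 (n(S) = (17 - 8)*(-23 + 18) = 9*(-5) = -45)
(2609 + n(-20))/(W(-55, -26) + j) = (2609 - 45)/(2*(-55) + 1036) = 2564/(-110 + 1036) = 2564/926 = 2564*(1/926) = 1282/463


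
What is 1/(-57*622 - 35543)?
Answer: -1/70997 ≈ -1.4085e-5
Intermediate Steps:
1/(-57*622 - 35543) = 1/(-35454 - 35543) = 1/(-70997) = -1/70997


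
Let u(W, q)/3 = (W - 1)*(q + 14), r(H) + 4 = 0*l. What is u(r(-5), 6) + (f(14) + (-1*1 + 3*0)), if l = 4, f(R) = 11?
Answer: -290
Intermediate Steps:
r(H) = -4 (r(H) = -4 + 0*4 = -4 + 0 = -4)
u(W, q) = 3*(-1 + W)*(14 + q) (u(W, q) = 3*((W - 1)*(q + 14)) = 3*((-1 + W)*(14 + q)) = 3*(-1 + W)*(14 + q))
u(r(-5), 6) + (f(14) + (-1*1 + 3*0)) = (-42 - 3*6 + 42*(-4) + 3*(-4)*6) + (11 + (-1*1 + 3*0)) = (-42 - 18 - 168 - 72) + (11 + (-1 + 0)) = -300 + (11 - 1) = -300 + 10 = -290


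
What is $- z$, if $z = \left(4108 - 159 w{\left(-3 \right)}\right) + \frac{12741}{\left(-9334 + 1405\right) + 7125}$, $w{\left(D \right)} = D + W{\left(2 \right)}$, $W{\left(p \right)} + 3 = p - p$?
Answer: $- \frac{1352369}{268} \approx -5046.2$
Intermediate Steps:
$W{\left(p \right)} = -3$ ($W{\left(p \right)} = -3 + \left(p - p\right) = -3 + 0 = -3$)
$w{\left(D \right)} = -3 + D$ ($w{\left(D \right)} = D - 3 = -3 + D$)
$z = \frac{1352369}{268}$ ($z = \left(4108 - 159 \left(-3 - 3\right)\right) + \frac{12741}{\left(-9334 + 1405\right) + 7125} = \left(4108 - -954\right) + \frac{12741}{-7929 + 7125} = \left(4108 + 954\right) + \frac{12741}{-804} = 5062 + 12741 \left(- \frac{1}{804}\right) = 5062 - \frac{4247}{268} = \frac{1352369}{268} \approx 5046.2$)
$- z = \left(-1\right) \frac{1352369}{268} = - \frac{1352369}{268}$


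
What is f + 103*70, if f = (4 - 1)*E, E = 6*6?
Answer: 7318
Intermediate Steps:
E = 36
f = 108 (f = (4 - 1)*36 = 3*36 = 108)
f + 103*70 = 108 + 103*70 = 108 + 7210 = 7318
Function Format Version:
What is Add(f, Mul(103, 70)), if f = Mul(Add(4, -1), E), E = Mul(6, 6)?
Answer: 7318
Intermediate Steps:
E = 36
f = 108 (f = Mul(Add(4, -1), 36) = Mul(3, 36) = 108)
Add(f, Mul(103, 70)) = Add(108, Mul(103, 70)) = Add(108, 7210) = 7318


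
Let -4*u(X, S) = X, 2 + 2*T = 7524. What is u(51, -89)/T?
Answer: -51/15044 ≈ -0.0033901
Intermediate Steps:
T = 3761 (T = -1 + (1/2)*7524 = -1 + 3762 = 3761)
u(X, S) = -X/4
u(51, -89)/T = -1/4*51/3761 = -51/4*1/3761 = -51/15044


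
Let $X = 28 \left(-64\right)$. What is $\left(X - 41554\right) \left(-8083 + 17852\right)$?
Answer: $-423447074$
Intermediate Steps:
$X = -1792$
$\left(X - 41554\right) \left(-8083 + 17852\right) = \left(-1792 - 41554\right) \left(-8083 + 17852\right) = \left(-43346\right) 9769 = -423447074$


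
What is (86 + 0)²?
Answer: 7396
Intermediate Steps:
(86 + 0)² = 86² = 7396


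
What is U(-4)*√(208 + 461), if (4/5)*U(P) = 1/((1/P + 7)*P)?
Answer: -5*√669/108 ≈ -1.1975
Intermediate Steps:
U(P) = 5/(4*P*(7 + 1/P)) (U(P) = 5*(1/((1/P + 7)*P))/4 = 5*(1/((7 + 1/P)*P))/4 = 5*(1/(P*(7 + 1/P)))/4 = 5/(4*P*(7 + 1/P)))
U(-4)*√(208 + 461) = (5/(4*(1 + 7*(-4))))*√(208 + 461) = (5/(4*(1 - 28)))*√669 = ((5/4)/(-27))*√669 = ((5/4)*(-1/27))*√669 = -5*√669/108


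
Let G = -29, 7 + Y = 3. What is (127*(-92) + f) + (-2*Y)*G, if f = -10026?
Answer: -21942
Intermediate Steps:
Y = -4 (Y = -7 + 3 = -4)
(127*(-92) + f) + (-2*Y)*G = (127*(-92) - 10026) - 2*(-4)*(-29) = (-11684 - 10026) + 8*(-29) = -21710 - 232 = -21942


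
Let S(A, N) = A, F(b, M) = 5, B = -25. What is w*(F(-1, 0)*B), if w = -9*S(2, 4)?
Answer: 2250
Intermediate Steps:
w = -18 (w = -9*2 = -18)
w*(F(-1, 0)*B) = -90*(-25) = -18*(-125) = 2250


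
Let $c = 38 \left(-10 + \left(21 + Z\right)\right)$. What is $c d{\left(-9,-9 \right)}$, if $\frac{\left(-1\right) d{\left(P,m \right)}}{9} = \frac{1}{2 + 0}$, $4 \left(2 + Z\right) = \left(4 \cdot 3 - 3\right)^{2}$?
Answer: $- \frac{20007}{4} \approx -5001.8$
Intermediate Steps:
$Z = \frac{73}{4}$ ($Z = -2 + \frac{\left(4 \cdot 3 - 3\right)^{2}}{4} = -2 + \frac{\left(12 - 3\right)^{2}}{4} = -2 + \frac{9^{2}}{4} = -2 + \frac{1}{4} \cdot 81 = -2 + \frac{81}{4} = \frac{73}{4} \approx 18.25$)
$d{\left(P,m \right)} = - \frac{9}{2}$ ($d{\left(P,m \right)} = - \frac{9}{2 + 0} = - \frac{9}{2}$)
$c = \frac{2223}{2}$ ($c = 38 \left(-10 + \left(21 + \frac{73}{4}\right)\right) = 38 \left(-10 + \frac{157}{4}\right) = 38 \cdot \frac{117}{4} = \frac{2223}{2} \approx 1111.5$)
$c d{\left(-9,-9 \right)} = \frac{2223}{2} \left(- \frac{9}{2}\right) = - \frac{20007}{4}$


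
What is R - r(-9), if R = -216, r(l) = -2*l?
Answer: -234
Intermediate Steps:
R - r(-9) = -216 - (-2)*(-9) = -216 - 1*18 = -216 - 18 = -234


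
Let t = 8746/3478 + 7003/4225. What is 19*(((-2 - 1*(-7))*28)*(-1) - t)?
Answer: -20126180198/7347275 ≈ -2739.3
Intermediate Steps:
t = 30654142/7347275 (t = 8746*(1/3478) + 7003*(1/4225) = 4373/1739 + 7003/4225 = 30654142/7347275 ≈ 4.1722)
19*(((-2 - 1*(-7))*28)*(-1) - t) = 19*(((-2 - 1*(-7))*28)*(-1) - 1*30654142/7347275) = 19*(((-2 + 7)*28)*(-1) - 30654142/7347275) = 19*((5*28)*(-1) - 30654142/7347275) = 19*(140*(-1) - 30654142/7347275) = 19*(-140 - 30654142/7347275) = 19*(-1059272642/7347275) = -20126180198/7347275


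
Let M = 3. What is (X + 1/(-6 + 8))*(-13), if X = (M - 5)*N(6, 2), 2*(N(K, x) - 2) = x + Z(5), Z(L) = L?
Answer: 273/2 ≈ 136.50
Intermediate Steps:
N(K, x) = 9/2 + x/2 (N(K, x) = 2 + (x + 5)/2 = 2 + (5 + x)/2 = 2 + (5/2 + x/2) = 9/2 + x/2)
X = -11 (X = (3 - 5)*(9/2 + (½)*2) = -2*(9/2 + 1) = -2*11/2 = -11)
(X + 1/(-6 + 8))*(-13) = (-11 + 1/(-6 + 8))*(-13) = (-11 + 1/2)*(-13) = (-11 + ½)*(-13) = -21/2*(-13) = 273/2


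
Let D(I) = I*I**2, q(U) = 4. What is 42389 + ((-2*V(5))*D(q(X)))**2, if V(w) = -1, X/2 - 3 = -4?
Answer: 58773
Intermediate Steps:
X = -2 (X = 6 + 2*(-4) = 6 - 8 = -2)
D(I) = I**3
42389 + ((-2*V(5))*D(q(X)))**2 = 42389 + (-2*(-1)*4**3)**2 = 42389 + (2*64)**2 = 42389 + 128**2 = 42389 + 16384 = 58773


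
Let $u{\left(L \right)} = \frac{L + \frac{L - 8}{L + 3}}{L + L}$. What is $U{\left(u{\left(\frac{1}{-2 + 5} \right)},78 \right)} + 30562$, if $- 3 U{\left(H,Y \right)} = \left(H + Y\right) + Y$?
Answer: $\frac{1830659}{60} \approx 30511.0$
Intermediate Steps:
$u{\left(L \right)} = \frac{L + \frac{-8 + L}{3 + L}}{2 L}$
$U{\left(H,Y \right)} = - \frac{2 Y}{3} - \frac{H}{3}$ ($U{\left(H,Y \right)} = - \frac{\left(H + Y\right) + Y}{3} = - \frac{H + 2 Y}{3} = - \frac{2 Y}{3} - \frac{H}{3}$)
$U{\left(u{\left(\frac{1}{-2 + 5} \right)},78 \right)} + 30562 = \left(\left(- \frac{2}{3}\right) 78 - \frac{\frac{1}{2} \frac{1}{\frac{1}{-2 + 5}} \frac{1}{3 + \frac{1}{-2 + 5}} \left(-8 + \left(\frac{1}{-2 + 5}\right)^{2} + \frac{4}{-2 + 5}\right)}{3}\right) + 30562 = \left(-52 - \frac{\frac{1}{2} \frac{1}{\frac{1}{3}} \frac{1}{3 + \frac{1}{3}} \left(-8 + \left(\frac{1}{3}\right)^{2} + \frac{4}{3}\right)}{3}\right) + 30562 = \left(-52 - \frac{\frac{1}{2} \frac{1}{\frac{1}{3}} \frac{1}{3 + \frac{1}{3}} \left(-8 + \left(\frac{1}{3}\right)^{2} + 4 \cdot \frac{1}{3}\right)}{3}\right) + 30562 = \left(-52 - \frac{\frac{1}{2} \cdot 3 \frac{1}{\frac{10}{3}} \left(-8 + \frac{1}{9} + \frac{4}{3}\right)}{3}\right) + 30562 = \left(-52 - \frac{\frac{1}{2} \cdot 3 \cdot \frac{3}{10} \left(- \frac{59}{9}\right)}{3}\right) + 30562 = \left(-52 - - \frac{59}{60}\right) + 30562 = \left(-52 + \frac{59}{60}\right) + 30562 = - \frac{3061}{60} + 30562 = \frac{1830659}{60}$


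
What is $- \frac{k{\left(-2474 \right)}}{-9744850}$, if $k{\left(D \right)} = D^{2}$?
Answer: $\frac{3060338}{4872425} \approx 0.62809$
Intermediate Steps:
$- \frac{k{\left(-2474 \right)}}{-9744850} = - \frac{\left(-2474\right)^{2}}{-9744850} = - \frac{6120676 \left(-1\right)}{9744850} = \left(-1\right) \left(- \frac{3060338}{4872425}\right) = \frac{3060338}{4872425}$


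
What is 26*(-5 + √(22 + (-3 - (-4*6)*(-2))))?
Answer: -130 + 26*I*√29 ≈ -130.0 + 140.01*I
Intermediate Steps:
26*(-5 + √(22 + (-3 - (-4*6)*(-2)))) = 26*(-5 + √(22 + (-3 - (-24)*(-2)))) = 26*(-5 + √(22 + (-3 - 1*48))) = 26*(-5 + √(22 + (-3 - 48))) = 26*(-5 + √(22 - 51)) = 26*(-5 + √(-29)) = 26*(-5 + I*√29) = -130 + 26*I*√29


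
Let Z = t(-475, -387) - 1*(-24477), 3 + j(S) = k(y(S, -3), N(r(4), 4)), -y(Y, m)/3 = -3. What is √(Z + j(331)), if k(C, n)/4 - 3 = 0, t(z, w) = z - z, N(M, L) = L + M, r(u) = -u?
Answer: √24486 ≈ 156.48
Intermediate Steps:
y(Y, m) = 9 (y(Y, m) = -3*(-3) = 9)
t(z, w) = 0
k(C, n) = 12 (k(C, n) = 12 + 4*0 = 12 + 0 = 12)
j(S) = 9 (j(S) = -3 + 12 = 9)
Z = 24477 (Z = 0 - 1*(-24477) = 0 + 24477 = 24477)
√(Z + j(331)) = √(24477 + 9) = √24486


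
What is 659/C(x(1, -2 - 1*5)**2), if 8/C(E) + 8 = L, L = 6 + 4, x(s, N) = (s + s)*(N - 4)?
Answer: 659/4 ≈ 164.75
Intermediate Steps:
x(s, N) = 2*s*(-4 + N) (x(s, N) = (2*s)*(-4 + N) = 2*s*(-4 + N))
L = 10
C(E) = 4 (C(E) = 8/(-8 + 10) = 8/2 = 8*(1/2) = 4)
659/C(x(1, -2 - 1*5)**2) = 659/4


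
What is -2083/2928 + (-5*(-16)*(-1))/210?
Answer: -7463/6832 ≈ -1.0924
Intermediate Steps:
-2083/2928 + (-5*(-16)*(-1))/210 = -2083*1/2928 + (80*(-1))*(1/210) = -2083/2928 - 80*1/210 = -2083/2928 - 8/21 = -7463/6832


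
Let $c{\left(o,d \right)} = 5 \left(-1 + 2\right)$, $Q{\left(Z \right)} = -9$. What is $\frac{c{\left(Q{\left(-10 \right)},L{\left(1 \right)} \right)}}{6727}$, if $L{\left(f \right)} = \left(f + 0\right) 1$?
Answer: $\frac{5}{6727} \approx 0.00074327$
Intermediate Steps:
$L{\left(f \right)} = f$ ($L{\left(f \right)} = f 1 = f$)
$c{\left(o,d \right)} = 5$ ($c{\left(o,d \right)} = 5 \cdot 1 = 5$)
$\frac{c{\left(Q{\left(-10 \right)},L{\left(1 \right)} \right)}}{6727} = \frac{5}{6727}$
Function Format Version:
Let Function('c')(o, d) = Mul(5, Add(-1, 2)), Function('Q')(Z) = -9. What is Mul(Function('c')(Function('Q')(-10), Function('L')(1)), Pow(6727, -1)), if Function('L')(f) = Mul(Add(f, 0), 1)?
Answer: Rational(5, 6727) ≈ 0.00074327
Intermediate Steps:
Function('L')(f) = f (Function('L')(f) = Mul(f, 1) = f)
Function('c')(o, d) = 5 (Function('c')(o, d) = Mul(5, 1) = 5)
Mul(Function('c')(Function('Q')(-10), Function('L')(1)), Pow(6727, -1)) = Mul(5, Pow(6727, -1)) = Mul(5, Rational(1, 6727)) = Rational(5, 6727)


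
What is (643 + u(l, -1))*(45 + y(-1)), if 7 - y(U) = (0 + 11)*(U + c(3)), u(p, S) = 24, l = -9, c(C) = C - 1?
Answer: 27347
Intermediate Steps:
c(C) = -1 + C
y(U) = -15 - 11*U (y(U) = 7 - (0 + 11)*(U + (-1 + 3)) = 7 - 11*(U + 2) = 7 - 11*(2 + U) = 7 - (22 + 11*U) = 7 + (-22 - 11*U) = -15 - 11*U)
(643 + u(l, -1))*(45 + y(-1)) = (643 + 24)*(45 + (-15 - 11*(-1))) = 667*(45 + (-15 + 11)) = 667*(45 - 4) = 667*41 = 27347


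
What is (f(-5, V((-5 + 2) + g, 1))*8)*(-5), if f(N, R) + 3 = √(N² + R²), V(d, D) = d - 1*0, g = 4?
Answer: 120 - 40*√26 ≈ -83.961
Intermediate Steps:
V(d, D) = d (V(d, D) = d + 0 = d)
f(N, R) = -3 + √(N² + R²)
(f(-5, V((-5 + 2) + g, 1))*8)*(-5) = ((-3 + √((-5)² + ((-5 + 2) + 4)²))*8)*(-5) = ((-3 + √(25 + (-3 + 4)²))*8)*(-5) = ((-3 + √(25 + 1²))*8)*(-5) = ((-3 + √(25 + 1))*8)*(-5) = ((-3 + √26)*8)*(-5) = (-24 + 8*√26)*(-5) = 120 - 40*√26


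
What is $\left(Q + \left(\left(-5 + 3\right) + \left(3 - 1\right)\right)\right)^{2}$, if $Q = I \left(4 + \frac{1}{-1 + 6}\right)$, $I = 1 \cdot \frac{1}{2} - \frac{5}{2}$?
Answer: $\frac{1764}{25} \approx 70.56$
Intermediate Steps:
$I = -2$ ($I = 1 \cdot \frac{1}{2} - \frac{5}{2} = \frac{1}{2} - \frac{5}{2} = -2$)
$Q = - \frac{42}{5}$ ($Q = - 2 \left(4 + \frac{1}{-1 + 6}\right) = - 2 \left(4 + \frac{1}{5}\right) = \left(-2\right) \frac{21}{5} = - \frac{42}{5} \approx -8.4$)
$\left(Q + \left(\left(-5 + 3\right) + \left(3 - 1\right)\right)\right)^{2} = \left(- \frac{42}{5} + \left(\left(-5 + 3\right) + \left(3 - 1\right)\right)\right)^{2} = \left(- \frac{42}{5} + \left(-2 + \left(3 - 1\right)\right)\right)^{2} = \left(- \frac{42}{5} + \left(-2 + 2\right)\right)^{2} = \left(- \frac{42}{5} + 0\right)^{2} = \left(- \frac{42}{5}\right)^{2} = \frac{1764}{25}$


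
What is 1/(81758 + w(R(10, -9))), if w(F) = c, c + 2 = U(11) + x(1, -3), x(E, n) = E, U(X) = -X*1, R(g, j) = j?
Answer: 1/81746 ≈ 1.2233e-5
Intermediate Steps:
U(X) = -X
c = -12 (c = -2 + (-1*11 + 1) = -2 + (-11 + 1) = -2 - 10 = -12)
w(F) = -12
1/(81758 + w(R(10, -9))) = 1/(81758 - 12) = 1/81746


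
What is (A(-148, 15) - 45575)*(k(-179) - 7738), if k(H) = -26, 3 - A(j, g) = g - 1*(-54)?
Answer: 354356724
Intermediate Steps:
A(j, g) = -51 - g (A(j, g) = 3 - (g - 1*(-54)) = 3 - (g + 54) = 3 - (54 + g) = 3 + (-54 - g) = -51 - g)
(A(-148, 15) - 45575)*(k(-179) - 7738) = ((-51 - 1*15) - 45575)*(-26 - 7738) = ((-51 - 15) - 45575)*(-7764) = (-66 - 45575)*(-7764) = -45641*(-7764) = 354356724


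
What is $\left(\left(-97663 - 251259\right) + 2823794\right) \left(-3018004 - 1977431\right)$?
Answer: $-12363062209320$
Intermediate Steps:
$\left(\left(-97663 - 251259\right) + 2823794\right) \left(-3018004 - 1977431\right) = \left(-348922 + 2823794\right) \left(-4995435\right) = 2474872 \left(-4995435\right) = -12363062209320$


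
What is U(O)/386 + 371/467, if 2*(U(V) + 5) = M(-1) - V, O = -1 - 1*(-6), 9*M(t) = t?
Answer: 628549/811179 ≈ 0.77486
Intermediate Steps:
M(t) = t/9
O = 5 (O = -1 + 6 = 5)
U(V) = -91/18 - V/2 (U(V) = -5 + ((⅑)*(-1) - V)/2 = -5 + (-⅑ - V)/2 = -5 + (-1/18 - V/2) = -91/18 - V/2)
U(O)/386 + 371/467 = (-91/18 - ½*5)/386 + 371/467 = (-91/18 - 5/2)*(1/386) + 371*(1/467) = -68/9*1/386 + 371/467 = -34/1737 + 371/467 = 628549/811179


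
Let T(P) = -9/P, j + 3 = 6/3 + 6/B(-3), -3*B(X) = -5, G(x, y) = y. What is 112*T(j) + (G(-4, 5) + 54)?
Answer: -4273/13 ≈ -328.69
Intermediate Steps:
B(X) = 5/3 (B(X) = -1/3*(-5) = 5/3)
j = 13/5 (j = -3 + (6/3 + 6/(5/3)) = -3 + (6*(1/3) + 6*(3/5)) = -3 + (2 + 18/5) = -3 + 28/5 = 13/5 ≈ 2.6000)
112*T(j) + (G(-4, 5) + 54) = 112*(-9/13/5) + (5 + 54) = 112*(-9*5/13) + 59 = 112*(-45/13) + 59 = -5040/13 + 59 = -4273/13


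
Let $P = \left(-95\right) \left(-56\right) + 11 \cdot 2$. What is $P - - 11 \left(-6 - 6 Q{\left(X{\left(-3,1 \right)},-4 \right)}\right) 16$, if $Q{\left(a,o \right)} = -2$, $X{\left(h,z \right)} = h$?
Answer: $6398$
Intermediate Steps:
$P = 5342$ ($P = 5320 + 22 = 5342$)
$P - - 11 \left(-6 - 6 Q{\left(X{\left(-3,1 \right)},-4 \right)}\right) 16 = 5342 - - 11 \left(-6 - -12\right) 16 = 5342 - - 11 \left(-6 + 12\right) 16 = 5342 - - 11 \cdot 6 \cdot 16 = 5342 - \left(-11\right) 96 = 5342 - -1056 = 5342 + 1056 = 6398$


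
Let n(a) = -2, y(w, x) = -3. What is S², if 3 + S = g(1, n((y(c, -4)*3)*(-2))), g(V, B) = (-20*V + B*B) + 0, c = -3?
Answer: 361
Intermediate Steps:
g(V, B) = B² - 20*V (g(V, B) = (-20*V + B²) + 0 = (B² - 20*V) + 0 = B² - 20*V)
S = -19 (S = -3 + ((-2)² - 20*1) = -3 + (4 - 20) = -3 - 16 = -19)
S² = (-19)² = 361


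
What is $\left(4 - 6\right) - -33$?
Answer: $31$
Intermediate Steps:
$\left(4 - 6\right) - -33 = -2 + 33 = 31$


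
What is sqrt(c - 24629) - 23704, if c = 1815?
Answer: -23704 + I*sqrt(22814) ≈ -23704.0 + 151.04*I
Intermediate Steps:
sqrt(c - 24629) - 23704 = sqrt(1815 - 24629) - 23704 = sqrt(-22814) - 23704 = I*sqrt(22814) - 23704 = -23704 + I*sqrt(22814)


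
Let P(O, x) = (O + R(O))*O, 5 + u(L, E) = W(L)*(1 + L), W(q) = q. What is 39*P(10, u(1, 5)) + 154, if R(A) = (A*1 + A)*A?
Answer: 82054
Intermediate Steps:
u(L, E) = -5 + L*(1 + L)
R(A) = 2*A² (R(A) = (A + A)*A = (2*A)*A = 2*A²)
P(O, x) = O*(O + 2*O²) (P(O, x) = (O + 2*O²)*O = O*(O + 2*O²))
39*P(10, u(1, 5)) + 154 = 39*(10²*(1 + 2*10)) + 154 = 39*(100*(1 + 20)) + 154 = 39*(100*21) + 154 = 39*2100 + 154 = 81900 + 154 = 82054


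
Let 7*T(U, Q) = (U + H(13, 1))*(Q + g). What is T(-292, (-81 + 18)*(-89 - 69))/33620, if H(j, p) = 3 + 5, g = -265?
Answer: -687919/58835 ≈ -11.692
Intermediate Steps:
H(j, p) = 8
T(U, Q) = (-265 + Q)*(8 + U)/7 (T(U, Q) = ((U + 8)*(Q - 265))/7 = ((8 + U)*(-265 + Q))/7 = ((-265 + Q)*(8 + U))/7 = (-265 + Q)*(8 + U)/7)
T(-292, (-81 + 18)*(-89 - 69))/33620 = (-2120/7 - 265/7*(-292) + 8*((-81 + 18)*(-89 - 69))/7 + (⅐)*((-81 + 18)*(-89 - 69))*(-292))/33620 = (-2120/7 + 77380/7 + 8*(-63*(-158))/7 + (⅐)*(-63*(-158))*(-292))*(1/33620) = (-2120/7 + 77380/7 + (8/7)*9954 + (⅐)*9954*(-292))*(1/33620) = (-2120/7 + 77380/7 + 11376 - 415224)*(1/33620) = -2751676/7*1/33620 = -687919/58835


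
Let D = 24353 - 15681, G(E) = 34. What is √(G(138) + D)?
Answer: √8706 ≈ 93.306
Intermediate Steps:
D = 8672
√(G(138) + D) = √(34 + 8672) = √8706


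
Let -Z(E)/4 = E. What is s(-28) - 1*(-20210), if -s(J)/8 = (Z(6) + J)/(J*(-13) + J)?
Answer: 424436/21 ≈ 20211.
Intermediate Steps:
Z(E) = -4*E
s(J) = 2*(-24 + J)/(3*J) (s(J) = -8*(-4*6 + J)/(J*(-13) + J) = -8*(-24 + J)/(-13*J + J) = -8*(-24 + J)/((-12*J)) = -8*(-24 + J)*(-1/(12*J)) = -(-2)*(-24 + J)/(3*J) = 2*(-24 + J)/(3*J))
s(-28) - 1*(-20210) = (⅔ - 16/(-28)) - 1*(-20210) = (⅔ - 16*(-1/28)) + 20210 = (⅔ + 4/7) + 20210 = 26/21 + 20210 = 424436/21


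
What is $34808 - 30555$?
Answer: $4253$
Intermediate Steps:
$34808 - 30555 = 4253$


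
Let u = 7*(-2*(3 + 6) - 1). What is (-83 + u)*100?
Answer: -21600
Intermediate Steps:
u = -133 (u = 7*(-2*9 - 1) = 7*(-18 - 1) = 7*(-19) = -133)
(-83 + u)*100 = (-83 - 133)*100 = -216*100 = -21600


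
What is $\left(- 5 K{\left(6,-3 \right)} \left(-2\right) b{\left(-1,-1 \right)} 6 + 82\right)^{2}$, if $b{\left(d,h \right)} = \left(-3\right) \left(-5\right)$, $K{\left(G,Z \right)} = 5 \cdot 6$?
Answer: $733434724$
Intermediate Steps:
$K{\left(G,Z \right)} = 30$
$b{\left(d,h \right)} = 15$
$\left(- 5 K{\left(6,-3 \right)} \left(-2\right) b{\left(-1,-1 \right)} 6 + 82\right)^{2} = \left(\left(-5\right) 30 \left(-2\right) 15 \cdot 6 + 82\right)^{2} = \left(\left(-150\right) \left(-2\right) 15 \cdot 6 + 82\right)^{2} = \left(300 \cdot 15 \cdot 6 + 82\right)^{2} = \left(4500 \cdot 6 + 82\right)^{2} = \left(27000 + 82\right)^{2} = 27082^{2} = 733434724$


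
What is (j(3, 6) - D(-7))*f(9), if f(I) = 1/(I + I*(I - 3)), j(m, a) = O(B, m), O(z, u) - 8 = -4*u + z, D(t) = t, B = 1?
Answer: 4/63 ≈ 0.063492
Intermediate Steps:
O(z, u) = 8 + z - 4*u (O(z, u) = 8 + (-4*u + z) = 8 + (z - 4*u) = 8 + z - 4*u)
j(m, a) = 9 - 4*m (j(m, a) = 8 + 1 - 4*m = 9 - 4*m)
f(I) = 1/(I + I*(-3 + I))
(j(3, 6) - D(-7))*f(9) = ((9 - 4*3) - 1*(-7))*(1/(9*(-2 + 9))) = ((9 - 12) + 7)*((⅑)/7) = (-3 + 7)*((⅑)*(⅐)) = 4*(1/63) = 4/63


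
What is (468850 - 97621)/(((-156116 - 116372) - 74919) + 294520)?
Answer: -7279/1037 ≈ -7.0193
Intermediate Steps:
(468850 - 97621)/(((-156116 - 116372) - 74919) + 294520) = 371229/((-272488 - 74919) + 294520) = 371229/(-347407 + 294520) = 371229/(-52887) = 371229*(-1/52887) = -7279/1037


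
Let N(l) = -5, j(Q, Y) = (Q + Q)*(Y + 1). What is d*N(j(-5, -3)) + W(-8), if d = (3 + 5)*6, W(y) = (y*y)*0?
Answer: -240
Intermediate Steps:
j(Q, Y) = 2*Q*(1 + Y) (j(Q, Y) = (2*Q)*(1 + Y) = 2*Q*(1 + Y))
W(y) = 0 (W(y) = y²*0 = 0)
d = 48 (d = 8*6 = 48)
d*N(j(-5, -3)) + W(-8) = 48*(-5) + 0 = -240 + 0 = -240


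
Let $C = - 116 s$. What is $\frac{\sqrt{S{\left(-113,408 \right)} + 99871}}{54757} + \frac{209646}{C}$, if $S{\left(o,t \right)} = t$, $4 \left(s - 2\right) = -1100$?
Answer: $\frac{34941}{5278} + \frac{\sqrt{100279}}{54757} \approx 6.6259$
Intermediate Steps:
$s = -273$ ($s = 2 + \frac{1}{4} \left(-1100\right) = 2 - 275 = -273$)
$C = 31668$ ($C = \left(-116\right) \left(-273\right) = 31668$)
$\frac{\sqrt{S{\left(-113,408 \right)} + 99871}}{54757} + \frac{209646}{C} = \frac{\sqrt{408 + 99871}}{54757} + \frac{209646}{31668} = \sqrt{100279} \cdot \frac{1}{54757} + 209646 \cdot \frac{1}{31668} = \frac{\sqrt{100279}}{54757} + \frac{34941}{5278} = \frac{34941}{5278} + \frac{\sqrt{100279}}{54757}$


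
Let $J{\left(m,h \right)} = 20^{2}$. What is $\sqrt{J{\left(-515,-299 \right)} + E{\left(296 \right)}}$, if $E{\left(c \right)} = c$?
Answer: $2 \sqrt{174} \approx 26.382$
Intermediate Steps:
$J{\left(m,h \right)} = 400$
$\sqrt{J{\left(-515,-299 \right)} + E{\left(296 \right)}} = \sqrt{400 + 296} = \sqrt{696} = 2 \sqrt{174}$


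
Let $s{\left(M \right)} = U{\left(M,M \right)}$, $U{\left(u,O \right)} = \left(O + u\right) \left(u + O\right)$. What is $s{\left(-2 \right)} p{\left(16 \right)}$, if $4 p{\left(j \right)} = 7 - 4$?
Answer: $12$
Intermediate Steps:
$p{\left(j \right)} = \frac{3}{4}$ ($p{\left(j \right)} = \frac{7 - 4}{4} = \frac{1}{4} \cdot 3 = \frac{3}{4}$)
$U{\left(u,O \right)} = \left(O + u\right)^{2}$ ($U{\left(u,O \right)} = \left(O + u\right) \left(O + u\right) = \left(O + u\right)^{2}$)
$s{\left(M \right)} = 4 M^{2}$ ($s{\left(M \right)} = \left(M + M\right)^{2} = \left(2 M\right)^{2} = 4 M^{2}$)
$s{\left(-2 \right)} p{\left(16 \right)} = 4 \left(-2\right)^{2} \cdot \frac{3}{4} = 4 \cdot 4 \cdot \frac{3}{4} = 16 \cdot \frac{3}{4} = 12$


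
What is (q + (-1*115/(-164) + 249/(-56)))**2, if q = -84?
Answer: 40587340369/5271616 ≈ 7699.2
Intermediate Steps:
(q + (-1*115/(-164) + 249/(-56)))**2 = (-84 + (-1*115/(-164) + 249/(-56)))**2 = (-84 + (-115*(-1/164) + 249*(-1/56)))**2 = (-84 + (115/164 - 249/56))**2 = (-84 - 8599/2296)**2 = (-201463/2296)**2 = 40587340369/5271616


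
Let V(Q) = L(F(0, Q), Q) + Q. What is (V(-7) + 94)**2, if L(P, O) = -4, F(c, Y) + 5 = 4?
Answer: 6889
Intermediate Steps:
F(c, Y) = -1 (F(c, Y) = -5 + 4 = -1)
V(Q) = -4 + Q
(V(-7) + 94)**2 = ((-4 - 7) + 94)**2 = (-11 + 94)**2 = 83**2 = 6889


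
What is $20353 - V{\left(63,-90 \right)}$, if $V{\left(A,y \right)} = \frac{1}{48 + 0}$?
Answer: $\frac{976943}{48} \approx 20353.0$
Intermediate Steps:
$V{\left(A,y \right)} = \frac{1}{48}$
$20353 - V{\left(63,-90 \right)} = 20353 - \frac{1}{48} = \frac{976943}{48}$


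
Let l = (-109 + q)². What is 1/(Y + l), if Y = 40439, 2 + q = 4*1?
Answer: 1/51888 ≈ 1.9272e-5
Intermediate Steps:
q = 2 (q = -2 + 4*1 = -2 + 4 = 2)
l = 11449 (l = (-109 + 2)² = (-107)² = 11449)
1/(Y + l) = 1/(40439 + 11449) = 1/51888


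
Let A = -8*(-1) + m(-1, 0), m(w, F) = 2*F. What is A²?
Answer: 64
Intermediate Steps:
A = 8 (A = -8*(-1) + 2*0 = 8 + 0 = 8)
A² = 8² = 64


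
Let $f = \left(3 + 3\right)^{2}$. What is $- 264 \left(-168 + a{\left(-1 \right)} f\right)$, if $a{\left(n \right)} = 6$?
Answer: $-12672$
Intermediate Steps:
$f = 36$ ($f = 6^{2} = 36$)
$- 264 \left(-168 + a{\left(-1 \right)} f\right) = - 264 \left(-168 + 6 \cdot 36\right) = - 264 \left(-168 + 216\right) = \left(-264\right) 48 = -12672$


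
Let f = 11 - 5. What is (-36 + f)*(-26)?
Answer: 780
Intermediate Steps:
f = 6
(-36 + f)*(-26) = (-36 + 6)*(-26) = -30*(-26) = 780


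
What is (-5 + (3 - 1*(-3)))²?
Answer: 1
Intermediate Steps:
(-5 + (3 - 1*(-3)))² = (-5 + (3 + 3))² = (-5 + 6)² = 1² = 1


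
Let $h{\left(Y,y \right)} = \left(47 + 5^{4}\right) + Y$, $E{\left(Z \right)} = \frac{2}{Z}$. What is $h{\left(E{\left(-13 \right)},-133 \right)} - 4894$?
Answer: $- \frac{54888}{13} \approx -4222.2$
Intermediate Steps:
$h{\left(Y,y \right)} = 672 + Y$ ($h{\left(Y,y \right)} = \left(47 + 625\right) + Y = 672 + Y$)
$h{\left(E{\left(-13 \right)},-133 \right)} - 4894 = \left(672 + \frac{2}{-13}\right) - 4894 = \left(672 + 2 \left(- \frac{1}{13}\right)\right) - 4894 = \left(672 - \frac{2}{13}\right) - 4894 = \frac{8734}{13} - 4894 = - \frac{54888}{13}$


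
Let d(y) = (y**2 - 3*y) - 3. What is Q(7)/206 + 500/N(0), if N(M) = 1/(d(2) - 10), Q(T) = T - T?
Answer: -7500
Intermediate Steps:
d(y) = -3 + y**2 - 3*y
Q(T) = 0
N(M) = -1/15 (N(M) = 1/((-3 + 2**2 - 3*2) - 10) = 1/((-3 + 4 - 6) - 10) = 1/(-5 - 10) = 1/(-15) = -1/15)
Q(7)/206 + 500/N(0) = 0/206 + 500/(-1/15) = 0*(1/206) + 500*(-15) = 0 - 7500 = -7500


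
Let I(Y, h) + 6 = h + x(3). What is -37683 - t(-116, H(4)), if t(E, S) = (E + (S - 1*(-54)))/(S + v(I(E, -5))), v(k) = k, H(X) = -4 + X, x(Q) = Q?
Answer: -150763/4 ≈ -37691.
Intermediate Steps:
I(Y, h) = -3 + h (I(Y, h) = -6 + (h + 3) = -6 + (3 + h) = -3 + h)
t(E, S) = (54 + E + S)/(-8 + S) (t(E, S) = (E + (S - 1*(-54)))/(S + (-3 - 5)) = (E + (S + 54))/(S - 8) = (E + (54 + S))/(-8 + S) = (54 + E + S)/(-8 + S))
-37683 - t(-116, H(4)) = -37683 - (54 - 116 + (-4 + 4))/(-8 + (-4 + 4)) = -37683 - (54 - 116 + 0)/(-8 + 0) = -37683 - (-62)/(-8) = -37683 - (-1)*(-62)/8 = -37683 - 1*31/4 = -37683 - 31/4 = -150763/4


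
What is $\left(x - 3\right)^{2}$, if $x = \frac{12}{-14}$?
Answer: $\frac{729}{49} \approx 14.878$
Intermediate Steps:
$x = - \frac{6}{7}$ ($x = 12 \left(- \frac{1}{14}\right) = - \frac{6}{7} \approx -0.85714$)
$\left(x - 3\right)^{2} = \left(- \frac{6}{7} - 3\right)^{2} = \left(- \frac{27}{7}\right)^{2} = \frac{729}{49}$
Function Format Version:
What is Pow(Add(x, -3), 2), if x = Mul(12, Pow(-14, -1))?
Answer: Rational(729, 49) ≈ 14.878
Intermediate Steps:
x = Rational(-6, 7) (x = Mul(12, Rational(-1, 14)) = Rational(-6, 7) ≈ -0.85714)
Pow(Add(x, -3), 2) = Pow(Add(Rational(-6, 7), -3), 2) = Pow(Rational(-27, 7), 2) = Rational(729, 49)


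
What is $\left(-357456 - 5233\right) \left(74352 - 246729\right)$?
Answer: $62519241753$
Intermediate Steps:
$\left(-357456 - 5233\right) \left(74352 - 246729\right) = - 362689 \left(74352 - 246729\right) = \left(-362689\right) \left(-172377\right) = 62519241753$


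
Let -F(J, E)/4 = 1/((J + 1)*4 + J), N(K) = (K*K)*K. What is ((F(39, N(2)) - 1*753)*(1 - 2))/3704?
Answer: 149851/737096 ≈ 0.20330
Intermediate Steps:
N(K) = K³ (N(K) = K²*K = K³)
F(J, E) = -4/(4 + 5*J) (F(J, E) = -4/((J + 1)*4 + J) = -4/((1 + J)*4 + J) = -4/((4 + 4*J) + J) = -4/(4 + 5*J))
((F(39, N(2)) - 1*753)*(1 - 2))/3704 = ((-4/(4 + 5*39) - 1*753)*(1 - 2))/3704 = ((-4/(4 + 195) - 753)*(-1))*(1/3704) = ((-4/199 - 753)*(-1))*(1/3704) = -149851/199*(-1)*(1/3704) = (149851/199)*(1/3704) = 149851/737096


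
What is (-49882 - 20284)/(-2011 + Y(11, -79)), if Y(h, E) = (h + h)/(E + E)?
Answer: 2771557/79440 ≈ 34.889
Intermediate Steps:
Y(h, E) = h/E (Y(h, E) = (2*h)/((2*E)) = (2*h)*(1/(2*E)) = h/E)
(-49882 - 20284)/(-2011 + Y(11, -79)) = (-49882 - 20284)/(-2011 + 11/(-79)) = -70166/(-2011 + 11*(-1/79)) = -70166/(-2011 - 11/79) = -70166/(-158880/79) = -70166*(-79/158880) = 2771557/79440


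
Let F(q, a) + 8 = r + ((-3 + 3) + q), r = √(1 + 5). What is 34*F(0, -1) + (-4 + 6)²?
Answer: -268 + 34*√6 ≈ -184.72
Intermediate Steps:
r = √6 ≈ 2.4495
F(q, a) = -8 + q + √6 (F(q, a) = -8 + (√6 + ((-3 + 3) + q)) = -8 + (√6 + (0 + q)) = -8 + (√6 + q) = -8 + (q + √6) = -8 + q + √6)
34*F(0, -1) + (-4 + 6)² = 34*(-8 + 0 + √6) + (-4 + 6)² = 34*(-8 + √6) + 2² = (-272 + 34*√6) + 4 = -268 + 34*√6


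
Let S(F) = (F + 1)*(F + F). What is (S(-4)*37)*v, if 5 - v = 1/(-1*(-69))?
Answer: 101824/23 ≈ 4427.1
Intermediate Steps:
S(F) = 2*F*(1 + F) (S(F) = (1 + F)*(2*F) = 2*F*(1 + F))
v = 344/69 (v = 5 - 1/((-1*(-69))) = 5 - 1/69 = 344/69 ≈ 4.9855)
(S(-4)*37)*v = ((2*(-4)*(1 - 4))*37)*(344/69) = ((2*(-4)*(-3))*37)*(344/69) = (24*37)*(344/69) = 888*(344/69) = 101824/23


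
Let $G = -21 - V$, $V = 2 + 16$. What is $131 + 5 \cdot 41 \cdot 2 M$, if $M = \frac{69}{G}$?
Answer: $- \frac{7727}{13} \approx -594.38$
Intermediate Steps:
$V = 18$
$G = -39$ ($G = -21 - 18 = -39$)
$M = - \frac{23}{13}$ ($M = \frac{69}{-39} = 69 \left(- \frac{1}{39}\right) = - \frac{23}{13} \approx -1.7692$)
$131 + 5 \cdot 41 \cdot 2 M = 131 + 5 \cdot 41 \cdot 2 \left(- \frac{23}{13}\right) = 131 + 205 \left(- \frac{46}{13}\right) = 131 - \frac{9430}{13} = - \frac{7727}{13}$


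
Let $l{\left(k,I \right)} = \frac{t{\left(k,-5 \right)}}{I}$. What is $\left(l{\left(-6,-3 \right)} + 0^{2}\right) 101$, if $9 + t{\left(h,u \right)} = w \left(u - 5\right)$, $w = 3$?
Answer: $1313$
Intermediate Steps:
$t{\left(h,u \right)} = -24 + 3 u$ ($t{\left(h,u \right)} = -9 + 3 \left(u - 5\right) = -9 + 3 \left(-5 + u\right) = -9 + \left(-15 + 3 u\right) = -24 + 3 u$)
$l{\left(k,I \right)} = - \frac{39}{I}$ ($l{\left(k,I \right)} = \frac{-24 + 3 \left(-5\right)}{I} = \frac{-24 - 15}{I} = - \frac{39}{I}$)
$\left(l{\left(-6,-3 \right)} + 0^{2}\right) 101 = \left(- \frac{39}{-3} + 0^{2}\right) 101 = \left(\left(-39\right) \left(- \frac{1}{3}\right) + 0\right) 101 = \left(13 + 0\right) 101 = 13 \cdot 101 = 1313$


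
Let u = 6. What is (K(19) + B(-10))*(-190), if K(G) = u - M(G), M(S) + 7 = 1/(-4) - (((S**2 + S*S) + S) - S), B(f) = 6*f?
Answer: -256595/2 ≈ -1.2830e+5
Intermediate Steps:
M(S) = -29/4 - 2*S**2 (M(S) = -7 + (1/(-4) - (((S**2 + S*S) + S) - S)) = -7 + (-1/4 - (((S**2 + S**2) + S) - S)) = -7 + (-1/4 - ((2*S**2 + S) - S)) = -7 + (-1/4 - ((S + 2*S**2) - S)) = -7 + (-1/4 - 2*S**2) = -29/4 - 2*S**2)
K(G) = 53/4 + 2*G**2 (K(G) = 6 - (-29/4 - 2*G**2) = 6 + (29/4 + 2*G**2) = 53/4 + 2*G**2)
(K(19) + B(-10))*(-190) = ((53/4 + 2*19**2) + 6*(-10))*(-190) = ((53/4 + 2*361) - 60)*(-190) = ((53/4 + 722) - 60)*(-190) = (2941/4 - 60)*(-190) = (2701/4)*(-190) = -256595/2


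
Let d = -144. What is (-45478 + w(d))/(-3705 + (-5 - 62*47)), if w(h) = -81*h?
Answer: 16907/3312 ≈ 5.1048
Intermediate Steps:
(-45478 + w(d))/(-3705 + (-5 - 62*47)) = (-45478 - 81*(-144))/(-3705 + (-5 - 62*47)) = (-45478 + 11664)/(-3705 + (-5 - 2914)) = -33814/(-3705 - 2919) = -33814/(-6624) = -33814*(-1/6624) = 16907/3312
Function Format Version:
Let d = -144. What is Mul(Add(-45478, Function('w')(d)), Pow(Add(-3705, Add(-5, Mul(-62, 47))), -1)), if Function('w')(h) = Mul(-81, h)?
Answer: Rational(16907, 3312) ≈ 5.1048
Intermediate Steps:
Mul(Add(-45478, Function('w')(d)), Pow(Add(-3705, Add(-5, Mul(-62, 47))), -1)) = Mul(Add(-45478, Mul(-81, -144)), Pow(Add(-3705, Add(-5, Mul(-62, 47))), -1)) = Mul(Add(-45478, 11664), Pow(Add(-3705, Add(-5, -2914)), -1)) = Mul(-33814, Pow(Add(-3705, -2919), -1)) = Mul(-33814, Pow(-6624, -1)) = Mul(-33814, Rational(-1, 6624)) = Rational(16907, 3312)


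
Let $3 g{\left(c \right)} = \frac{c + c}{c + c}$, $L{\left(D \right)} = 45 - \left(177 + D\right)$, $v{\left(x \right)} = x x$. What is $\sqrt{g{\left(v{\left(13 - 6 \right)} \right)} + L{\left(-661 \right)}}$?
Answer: $\frac{2 \sqrt{1191}}{3} \approx 23.007$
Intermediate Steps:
$v{\left(x \right)} = x^{2}$
$L{\left(D \right)} = -132 - D$
$g{\left(c \right)} = \frac{1}{3}$ ($g{\left(c \right)} = \frac{\left(c + c\right) \frac{1}{c + c}}{3} = \frac{2 c \frac{1}{2 c}}{3} = \frac{1}{3} \cdot 1 = \frac{1}{3}$)
$\sqrt{g{\left(v{\left(13 - 6 \right)} \right)} + L{\left(-661 \right)}} = \sqrt{\frac{1}{3} - -529} = \sqrt{\frac{1}{3} + \left(-132 + 661\right)} = \sqrt{\frac{1}{3} + 529} = \sqrt{\frac{1588}{3}} = \frac{2 \sqrt{1191}}{3}$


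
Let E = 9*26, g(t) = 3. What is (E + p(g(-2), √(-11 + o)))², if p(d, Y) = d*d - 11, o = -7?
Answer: 53824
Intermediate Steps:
p(d, Y) = -11 + d² (p(d, Y) = d² - 11 = -11 + d²)
E = 234
(E + p(g(-2), √(-11 + o)))² = (234 + (-11 + 3²))² = (234 + (-11 + 9))² = (234 - 2)² = 232² = 53824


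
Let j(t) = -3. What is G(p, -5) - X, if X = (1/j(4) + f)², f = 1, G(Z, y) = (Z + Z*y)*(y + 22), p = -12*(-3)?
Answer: -22036/9 ≈ -2448.4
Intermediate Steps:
p = 36
G(Z, y) = (22 + y)*(Z + Z*y) (G(Z, y) = (Z + Z*y)*(22 + y) = (22 + y)*(Z + Z*y))
X = 4/9 (X = (1/(-3) + 1)² = (-⅓ + 1)² = (⅔)² = 4/9 ≈ 0.44444)
G(p, -5) - X = 36*(22 + (-5)² + 23*(-5)) - 1*4/9 = 36*(22 + 25 - 115) - 4/9 = 36*(-68) - 4/9 = -2448 - 4/9 = -22036/9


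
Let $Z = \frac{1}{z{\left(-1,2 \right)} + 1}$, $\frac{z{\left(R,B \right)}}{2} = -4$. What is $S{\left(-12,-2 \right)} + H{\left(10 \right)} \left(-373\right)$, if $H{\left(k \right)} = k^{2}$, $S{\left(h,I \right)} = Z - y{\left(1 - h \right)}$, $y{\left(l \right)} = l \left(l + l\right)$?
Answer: $- \frac{263467}{7} \approx -37638.0$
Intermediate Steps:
$z{\left(R,B \right)} = -8$ ($z{\left(R,B \right)} = 2 \left(-4\right) = -8$)
$Z = - \frac{1}{7}$ ($Z = \frac{1}{-8 + 1} = \frac{1}{-7} = - \frac{1}{7} \approx -0.14286$)
$y{\left(l \right)} = 2 l^{2}$ ($y{\left(l \right)} = l 2 l = 2 l^{2}$)
$S{\left(h,I \right)} = - \frac{1}{7} - 2 \left(1 - h\right)^{2}$
$S{\left(-12,-2 \right)} + H{\left(10 \right)} \left(-373\right) = \left(- \frac{1}{7} - 2 \left(-1 - 12\right)^{2}\right) + 10^{2} \left(-373\right) = \left(- \frac{1}{7} - 2 \left(-13\right)^{2}\right) + 100 \left(-373\right) = \left(- \frac{1}{7} - 338\right) - 37300 = - \frac{2367}{7} - 37300 = - \frac{263467}{7}$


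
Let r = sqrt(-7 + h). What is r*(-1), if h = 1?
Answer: -I*sqrt(6) ≈ -2.4495*I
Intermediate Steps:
r = I*sqrt(6) (r = sqrt(-7 + 1) = sqrt(-6) = I*sqrt(6) ≈ 2.4495*I)
r*(-1) = (I*sqrt(6))*(-1) = -I*sqrt(6)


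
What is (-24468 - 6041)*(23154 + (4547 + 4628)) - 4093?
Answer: -986329554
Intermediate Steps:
(-24468 - 6041)*(23154 + (4547 + 4628)) - 4093 = -30509*(23154 + 9175) - 4093 = -30509*32329 - 4093 = -986325461 - 4093 = -986329554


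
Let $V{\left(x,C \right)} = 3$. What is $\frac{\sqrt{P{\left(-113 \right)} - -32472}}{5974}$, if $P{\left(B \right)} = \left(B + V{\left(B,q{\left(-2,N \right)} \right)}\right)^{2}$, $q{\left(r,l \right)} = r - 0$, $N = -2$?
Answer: $\frac{\sqrt{11143}}{2987} \approx 0.03534$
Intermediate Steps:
$q{\left(r,l \right)} = r$ ($q{\left(r,l \right)} = r + 0 = r$)
$P{\left(B \right)} = \left(3 + B\right)^{2}$ ($P{\left(B \right)} = \left(B + 3\right)^{2} = \left(3 + B\right)^{2}$)
$\frac{\sqrt{P{\left(-113 \right)} - -32472}}{5974} = \frac{\sqrt{\left(3 - 113\right)^{2} - -32472}}{5974} = \sqrt{\left(-110\right)^{2} + 32472} \cdot \frac{1}{5974} = \sqrt{12100 + 32472} \cdot \frac{1}{5974} = \sqrt{44572} \cdot \frac{1}{5974} = 2 \sqrt{11143} \cdot \frac{1}{5974} = \frac{\sqrt{11143}}{2987}$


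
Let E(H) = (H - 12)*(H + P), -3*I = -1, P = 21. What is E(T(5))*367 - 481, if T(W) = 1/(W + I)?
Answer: -23637193/256 ≈ -92333.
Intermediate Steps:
I = ⅓ (I = -⅓*(-1) = ⅓ ≈ 0.33333)
T(W) = 1/(⅓ + W) (T(W) = 1/(W + ⅓) = 1/(⅓ + W))
E(H) = (-12 + H)*(21 + H) (E(H) = (H - 12)*(H + 21) = (-12 + H)*(21 + H))
E(T(5))*367 - 481 = (-252 + (3/(1 + 3*5))² + 9*(3/(1 + 3*5)))*367 - 481 = (-252 + (3/(1 + 15))² + 9*(3/(1 + 15)))*367 - 481 = (-252 + (3/16)² + 9*(3/16))*367 - 481 = (-252 + 9/256 + 27/16)*367 - 481 = -64071/256*367 - 481 = -23514057/256 - 481 = -23637193/256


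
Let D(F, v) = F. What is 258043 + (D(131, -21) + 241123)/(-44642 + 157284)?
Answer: 14533360430/56321 ≈ 2.5805e+5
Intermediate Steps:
258043 + (D(131, -21) + 241123)/(-44642 + 157284) = 258043 + (131 + 241123)/(-44642 + 157284) = 258043 + 241254/112642 = 258043 + 241254*(1/112642) = 258043 + 120627/56321 = 14533360430/56321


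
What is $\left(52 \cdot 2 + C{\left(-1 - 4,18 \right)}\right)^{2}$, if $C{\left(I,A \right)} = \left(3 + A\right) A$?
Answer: $232324$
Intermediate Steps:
$C{\left(I,A \right)} = A \left(3 + A\right)$
$\left(52 \cdot 2 + C{\left(-1 - 4,18 \right)}\right)^{2} = \left(52 \cdot 2 + 18 \left(3 + 18\right)\right)^{2} = \left(104 + 18 \cdot 21\right)^{2} = \left(104 + 378\right)^{2} = 482^{2} = 232324$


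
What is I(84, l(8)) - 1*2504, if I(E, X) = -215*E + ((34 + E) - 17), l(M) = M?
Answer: -20463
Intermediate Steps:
I(E, X) = 17 - 214*E (I(E, X) = -215*E + (17 + E) = 17 - 214*E)
I(84, l(8)) - 1*2504 = (17 - 214*84) - 1*2504 = (17 - 17976) - 2504 = -17959 - 2504 = -20463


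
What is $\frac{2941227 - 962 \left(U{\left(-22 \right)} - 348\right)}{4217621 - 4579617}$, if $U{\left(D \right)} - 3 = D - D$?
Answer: $- \frac{3273117}{361996} \approx -9.0419$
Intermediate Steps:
$U{\left(D \right)} = 3$ ($U{\left(D \right)} = 3 + \left(D - D\right) = 3 + 0 = 3$)
$\frac{2941227 - 962 \left(U{\left(-22 \right)} - 348\right)}{4217621 - 4579617} = \frac{2941227 - 962 \left(3 - 348\right)}{4217621 - 4579617} = \frac{2941227 - -331890}{-361996} = \left(2941227 + 331890\right) \left(- \frac{1}{361996}\right) = 3273117 \left(- \frac{1}{361996}\right) = - \frac{3273117}{361996}$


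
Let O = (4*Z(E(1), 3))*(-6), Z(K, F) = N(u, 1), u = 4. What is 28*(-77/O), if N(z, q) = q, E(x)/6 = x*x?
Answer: 539/6 ≈ 89.833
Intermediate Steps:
E(x) = 6*x² (E(x) = 6*(x*x) = 6*x²)
Z(K, F) = 1
O = -24 (O = (4*1)*(-6) = 4*(-6) = -24)
28*(-77/O) = 28*(-77/(-24)) = 28*(-77*(-1/24)) = 28*(77/24) = 539/6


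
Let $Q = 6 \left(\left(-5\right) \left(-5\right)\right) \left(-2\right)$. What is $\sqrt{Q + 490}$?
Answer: $\sqrt{190} \approx 13.784$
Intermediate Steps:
$Q = -300$ ($Q = 6 \cdot 25 \left(-2\right) = 150 \left(-2\right) = -300$)
$\sqrt{Q + 490} = \sqrt{-300 + 490} = \sqrt{190}$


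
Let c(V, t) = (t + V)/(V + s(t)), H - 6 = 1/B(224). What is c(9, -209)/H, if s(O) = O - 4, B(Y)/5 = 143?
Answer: 35750/218841 ≈ 0.16336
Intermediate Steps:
B(Y) = 715 (B(Y) = 5*143 = 715)
s(O) = -4 + O
H = 4291/715 (H = 6 + 1/715 = 4291/715 ≈ 6.0014)
c(V, t) = (V + t)/(-4 + V + t) (c(V, t) = (t + V)/(V + (-4 + t)) = (V + t)/(-4 + V + t))
c(9, -209)/H = ((9 - 209)/(-4 + 9 - 209))/(4291/715) = (-200/(-204))*(715/4291) = -1/204*(-200)*(715/4291) = (50/51)*(715/4291) = 35750/218841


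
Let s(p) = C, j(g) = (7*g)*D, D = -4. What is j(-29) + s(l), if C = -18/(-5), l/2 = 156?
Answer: 4078/5 ≈ 815.60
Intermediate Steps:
l = 312 (l = 2*156 = 312)
j(g) = -28*g (j(g) = (7*g)*(-4) = -28*g)
C = 18/5 (C = -18*(-⅕) = 18/5 ≈ 3.6000)
s(p) = 18/5
j(-29) + s(l) = -28*(-29) + 18/5 = 812 + 18/5 = 4078/5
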